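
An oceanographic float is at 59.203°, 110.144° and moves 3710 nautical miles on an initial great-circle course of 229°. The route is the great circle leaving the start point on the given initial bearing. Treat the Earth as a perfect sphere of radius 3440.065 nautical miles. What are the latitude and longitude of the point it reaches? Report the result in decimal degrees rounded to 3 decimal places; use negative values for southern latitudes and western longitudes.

Central angle δ = d/R = 1.078468 rad.
With φ₁ = 59.203° = 1.033287 rad and θ = 229° = 3.996804 rad:
sin φ₂ = sin φ₁ cos δ + cos φ₁ sin δ cos θ = (0.858987)(0.472679) + (0.511998)(0.881235)(-0.656059) = 0.110017
φ₂ = asin(0.110017) = 0.110241 rad = 6.316°.
Δλ = atan2( sin θ sin δ cos φ₁ , cos δ − sin φ₁ sin φ₂ ) = atan2(-0.340518, 0.378175) = -0.733048 rad = -42.001°.
Hence λ₂ = 110.144° + -42.001° = 68.143°.

latitude 6.316°, longitude 68.143°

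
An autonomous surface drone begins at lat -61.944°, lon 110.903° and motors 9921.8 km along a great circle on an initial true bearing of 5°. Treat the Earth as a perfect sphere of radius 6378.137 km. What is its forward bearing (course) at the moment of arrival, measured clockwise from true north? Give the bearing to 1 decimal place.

final bearing 2.6°

The arc subtends δ = 9921.8/6378.137 = 1.555595 rad at the centre.
Converting: φ₁ = -1.081127 rad, θ = 0.087266 rad.
sin φ₂ = sin φ₁ cos δ + cos φ₁ sin δ cos θ = (-0.882488)(0.015200) + (0.470334)(0.999884)(0.996195) = 0.455076
φ₂ = asin(0.455076) = 0.472458 rad = 27.070°.
Δλ = atan2( sin θ sin δ cos φ₁ , cos δ − sin φ₁ sin φ₂ ) = atan2(0.040988, 0.416800) = 0.098024 rad = 5.616°.
Hence λ₂ = 110.903° + 5.616° = 116.519°.
The forward bearing on arrival equals the back-azimuth from the destination plus 180°.
Back-azimuth from P₂ (27.1°, 116.5°) to P₁ (-61.9°, 110.9°), with Δλ' = λ₁ − λ₂ = -5.6°: atan2( sin Δλ' cos φ₁ , cos φ₂ sin φ₁ − sin φ₂ cos φ₁ cos Δλ' ) = 182.6°.
Final bearing = (182.6° + 180°) mod 360° = 2.6°.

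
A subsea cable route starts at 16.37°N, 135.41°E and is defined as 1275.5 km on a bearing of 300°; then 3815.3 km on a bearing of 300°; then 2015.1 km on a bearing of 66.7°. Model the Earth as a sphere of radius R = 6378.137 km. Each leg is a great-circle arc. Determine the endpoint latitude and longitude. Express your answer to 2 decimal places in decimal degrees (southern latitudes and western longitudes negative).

latitude 39.90°, longitude 110.21°

Apply the spherical direct solution leg by leg, carrying full precision between legs.
Leg 1: from (16.37°, 135.41°), δ = 1275.5/6378.137 = 0.199980 rad, θ = 300° → φ = 21.81°, λ = 124.73°.
Leg 2: from (21.81°, 124.73°), δ = 3815.3/6378.137 = 0.598184 rad, θ = 300° → φ = 34.64°, λ = 88.38°.
Leg 3: from (34.64°, 88.38°), δ = 2015.1/6378.137 = 0.315939 rad, θ = 66.7° → φ = 39.90°, λ = 110.21°.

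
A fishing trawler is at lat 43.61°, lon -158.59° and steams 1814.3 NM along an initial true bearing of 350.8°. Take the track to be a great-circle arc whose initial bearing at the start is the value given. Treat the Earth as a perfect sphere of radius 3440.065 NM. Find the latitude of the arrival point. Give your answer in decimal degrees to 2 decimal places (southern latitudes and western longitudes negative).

The arc subtends δ = 1814.3/3440.065 = 0.527403 rad at the centre.
Converting: φ₁ = 0.761138 rad, θ = 6.122615 rad.
Destination latitude: φ₂ = arcsin( sin φ₁ cos δ + cos φ₁ sin δ cos θ ) = arcsin(0.955742) = 72.89°.
Then Δλ = atan2(-0.058262, 0.204898) = -0.277035 rad, from sin θ sin δ cos φ₁ over cos δ − sin φ₁ sin φ₂.
λ₂ = -158.59° + -15.87° = -174.46°.

latitude 72.89°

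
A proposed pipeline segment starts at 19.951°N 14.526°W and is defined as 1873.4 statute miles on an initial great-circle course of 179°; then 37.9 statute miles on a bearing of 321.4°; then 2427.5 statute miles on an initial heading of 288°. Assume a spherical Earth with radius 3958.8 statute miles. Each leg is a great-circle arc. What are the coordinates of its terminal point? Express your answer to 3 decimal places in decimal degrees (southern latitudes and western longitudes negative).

latitude 4.633°, longitude -47.717°

Apply the spherical direct solution leg by leg, carrying full precision between legs.
Leg 1: from (19.951°, -14.526°), δ = 1873.4/3958.8 = 0.473224 rad, θ = 179° → φ = -7.159°, λ = -14.067°.
Leg 2: from (-7.159°, -14.067°), δ = 37.9/3958.8 = 0.009574 rad, θ = 321.4° → φ = -6.730°, λ = -14.411°.
Leg 3: from (-6.730°, -14.411°), δ = 2427.5/3958.8 = 0.613191 rad, θ = 288° → φ = 4.633°, λ = -47.717°.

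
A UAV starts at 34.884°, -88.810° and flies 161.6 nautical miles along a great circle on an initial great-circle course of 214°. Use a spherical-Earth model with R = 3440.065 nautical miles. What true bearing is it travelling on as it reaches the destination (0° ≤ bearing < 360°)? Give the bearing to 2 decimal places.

Angular distance δ = d/R = 161.6 / 3440.065 = 0.046976 rad.
Converting: φ₁ = 0.608841 rad, θ = 3.735005 rad.
Applying the spherical law of cosines for sides, sin φ₂ = sin φ₁ cos δ + cos φ₁ sin δ cos θ = 0.539351, so φ₂ = 32.639°.
Then Δλ = atan2(-0.021540, 0.690433) = -0.031188 rad, from sin θ sin δ cos φ₁ over cos δ − sin φ₁ sin φ₂.
Hence λ₂ = -88.810° + -1.787° = -90.597°.
The forward bearing on arrival equals the back-azimuth from the destination plus 180°.
Back-azimuth from P₂ (32.64°, -90.60°) to P₁ (34.88°, -88.81°), with Δλ' = λ₁ − λ₂ = 1.79°: atan2( sin Δλ' cos φ₁ , cos φ₂ sin φ₁ − sin φ₂ cos φ₁ cos Δλ' ) = 33.01°.
Final bearing = (33.01° + 180°) mod 360° = 213.01°.

final bearing 213.01°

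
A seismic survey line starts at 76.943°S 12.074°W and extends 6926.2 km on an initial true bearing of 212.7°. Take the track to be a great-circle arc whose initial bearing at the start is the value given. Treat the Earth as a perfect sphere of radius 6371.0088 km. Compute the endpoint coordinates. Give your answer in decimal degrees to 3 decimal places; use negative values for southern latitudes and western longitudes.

δ = 6926.2/6371.0088 = 1.087143 rad (62.2887°).
With φ₁ = -76.943° = -1.342909 rad and θ = 212.7° = 3.712315 rad:
Destination latitude: φ₂ = arcsin( sin φ₁ cos δ + cos φ₁ sin δ cos θ ) = arcsin(-0.621302) = -38.411°.
For the longitude increment, Δλ = atan2( sin θ sin δ cos φ₁, cos δ − sin φ₁ sin φ₂ ) = atan2(-0.108052, -0.140223) = -142.383°.
Hence λ₂ = -12.074° + -142.383° = -154.457°.

latitude -38.411°, longitude -154.457°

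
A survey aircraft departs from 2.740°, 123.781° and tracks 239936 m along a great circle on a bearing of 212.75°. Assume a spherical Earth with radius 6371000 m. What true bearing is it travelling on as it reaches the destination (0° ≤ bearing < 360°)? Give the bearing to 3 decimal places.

final bearing 212.713°

Central angle δ = d/R = 0.037661 rad.
Converting: φ₁ = 0.047822 rad, θ = 3.713188 rad.
Destination latitude: φ₂ = arcsin( sin φ₁ cos δ + cos φ₁ sin δ cos θ ) = arcsin(0.016140) = 0.925°.
Δλ = atan2( sin θ sin δ cos φ₁ , cos δ − sin φ₁ sin φ₂ ) = atan2(-0.020345, 0.998519) = -0.020373 rad = -1.167°.
λ₂ = λ₁ + Δλ = 122.614°.
The forward bearing on arrival equals the back-azimuth from the destination plus 180°.
Back-azimuth from P₂ (0.925°, 122.614°) to P₁ (2.740°, 123.781°), with Δλ' = λ₁ − λ₂ = 1.167°: atan2( sin Δλ' cos φ₁ , cos φ₂ sin φ₁ − sin φ₂ cos φ₁ cos Δλ' ) = 32.713°.
Final bearing = (32.713° + 180°) mod 360° = 212.713°.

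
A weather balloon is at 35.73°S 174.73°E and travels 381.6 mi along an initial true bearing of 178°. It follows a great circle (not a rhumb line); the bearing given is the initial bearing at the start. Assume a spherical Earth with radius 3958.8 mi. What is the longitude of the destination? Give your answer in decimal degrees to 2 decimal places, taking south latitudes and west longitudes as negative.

longitude 174.99°

The arc subtends δ = 381.6/3958.8 = 0.096393 rad at the centre.
Converting: φ₁ = -0.623606 rad, θ = 3.106686 rad.
Applying the spherical law of cosines for sides, sin φ₂ = sin φ₁ cos δ + cos φ₁ sin δ cos θ = -0.659336, so φ₂ = -41.25°.
Δλ = atan2( sin θ sin δ cos φ₁ , cos δ − sin φ₁ sin φ₂ ) = atan2(0.002727, 0.610328) = 0.004467 rad = 0.26°.
Hence λ₂ = 174.73° + 0.26° = 174.99°.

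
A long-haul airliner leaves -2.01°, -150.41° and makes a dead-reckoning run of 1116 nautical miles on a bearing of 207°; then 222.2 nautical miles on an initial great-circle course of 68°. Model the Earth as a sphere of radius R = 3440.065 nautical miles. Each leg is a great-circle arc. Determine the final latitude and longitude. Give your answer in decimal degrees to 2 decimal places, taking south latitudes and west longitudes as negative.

Apply the spherical direct solution leg by leg, carrying full precision between legs.
Leg 1: from (-2.01°, -150.41°), δ = 1116/3440.065 = 0.324412 rad, θ = 207° → φ = -18.49°, λ = -159.19°.
Leg 2: from (-18.49°, -159.19°), δ = 222.2/3440.065 = 0.064592 rad, θ = 68° → φ = -17.07°, λ = -155.60°.

latitude -17.07°, longitude -155.60°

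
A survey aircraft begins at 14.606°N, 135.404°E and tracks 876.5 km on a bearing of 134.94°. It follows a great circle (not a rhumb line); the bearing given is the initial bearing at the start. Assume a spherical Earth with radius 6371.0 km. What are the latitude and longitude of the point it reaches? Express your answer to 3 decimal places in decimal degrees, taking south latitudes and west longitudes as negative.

latitude 8.977°, longitude 141.044°

Angular distance δ = d/R = 876.5 / 6371 = 0.137577 rad.
Converting: φ₁ = 0.254923 rad, θ = 2.355147 rad.
sin φ₂ = sin φ₁ cos δ + cos φ₁ sin δ cos θ = (0.252171)(0.990551) + (0.967683)(0.137143)(-0.706366) = 0.156046
φ₂ = asin(0.156046) = 0.156686 rad = 8.977°.
Δλ = atan2( sin θ sin δ cos φ₁ , cos δ − sin φ₁ sin φ₂ ) = atan2(0.093939, 0.951201) = 0.098439 rad = 5.640°.
λ₂ = 135.404° + 5.640° = 141.044°.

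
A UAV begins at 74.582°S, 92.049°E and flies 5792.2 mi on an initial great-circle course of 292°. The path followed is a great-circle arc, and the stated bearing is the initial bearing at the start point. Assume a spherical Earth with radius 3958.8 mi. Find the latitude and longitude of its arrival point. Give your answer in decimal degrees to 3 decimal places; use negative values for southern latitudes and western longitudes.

Central angle δ = d/R = 1.463120 rad.
Start latitude φ₁ = -1.301701 rad; initial bearing θ = 5.096361 rad.
sin φ₂ = sin φ₁ cos δ + cos φ₁ sin δ cos θ = (-0.964012)(0.107468) + (0.265859)(0.994209)(0.374607) = -0.004585
φ₂ = asin(-0.004585) = -0.004585 rad = -0.263°.
For the longitude increment, Δλ = atan2( sin θ sin δ cos φ₁, cos δ − sin φ₁ sin φ₂ ) = atan2(-0.245073, 0.103048) = -67.194°.
λ₂ = λ₁ + Δλ = 24.855°.

latitude -0.263°, longitude 24.855°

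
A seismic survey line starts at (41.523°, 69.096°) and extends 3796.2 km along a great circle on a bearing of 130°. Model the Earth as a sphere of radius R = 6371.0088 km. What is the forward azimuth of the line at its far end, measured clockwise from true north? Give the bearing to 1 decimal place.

The arc subtends δ = 3796.2/6371.0088 = 0.595855 rad at the centre.
Converting: φ₁ = 0.724713 rad, θ = 2.268928 rad.
Destination latitude: φ₂ = arcsin( sin φ₁ cos δ + cos φ₁ sin δ cos θ ) = arcsin(0.278594) = 16.176°.
Then Δλ = atan2(0.321875, 0.642983) = 0.464124 rad, from sin θ sin δ cos φ₁ over cos δ − sin φ₁ sin φ₂.
λ₂ = 69.096° + 26.592° = 95.688°.
The forward bearing on arrival equals the back-azimuth from the destination plus 180°.
Back-azimuth from P₂ (16.2°, 95.7°) to P₁ (41.5°, 69.1°), with Δλ' = λ₁ − λ₂ = -26.6°: atan2( sin Δλ' cos φ₁ , cos φ₂ sin φ₁ − sin φ₂ cos φ₁ cos Δλ' ) = 323.3°.
Final bearing = (323.3° + 180°) mod 360° = 143.3°.

final bearing 143.3°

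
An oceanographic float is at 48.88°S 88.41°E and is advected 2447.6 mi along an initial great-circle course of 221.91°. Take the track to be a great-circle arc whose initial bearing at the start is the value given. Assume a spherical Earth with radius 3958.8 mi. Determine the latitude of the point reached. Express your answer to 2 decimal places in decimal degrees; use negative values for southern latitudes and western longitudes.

latitude -63.84°

Central angle δ = d/R = 0.618268 rad.
Converting: φ₁ = -0.853117 rad, θ = 3.873060 rad.
sin φ₂ = sin φ₁ cos δ + cos φ₁ sin δ cos θ = (-0.753334)(0.814883) + (0.657638)(0.579625)(-0.744195) = -0.897554
φ₂ = asin(-0.897554) = -1.114190 rad = -63.84°.
Δλ = atan2( sin θ sin δ cos φ₁ , cos δ − sin φ₁ sin φ₂ ) = atan2(-0.254616, 0.138726) = -1.071922 rad = -61.42°.
λ₂ = 88.41° + -61.42° = 26.99°.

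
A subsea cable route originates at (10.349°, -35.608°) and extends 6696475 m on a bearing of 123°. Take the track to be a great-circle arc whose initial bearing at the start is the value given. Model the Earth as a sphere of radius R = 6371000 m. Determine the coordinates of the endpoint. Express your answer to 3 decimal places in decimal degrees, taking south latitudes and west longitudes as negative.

latitude -22.075°, longitude 16.161°

δ = 6696475/6371000 = 1.051087 rad (60.2228°).
Start latitude φ₁ = 0.180624 rad; initial bearing θ = 2.146755 rad.
Applying the spherical law of cosines for sides, sin φ₂ = sin φ₁ cos δ + cos φ₁ sin δ cos θ = -0.375820, so φ₂ = -22.075°.
Δλ = atan2( sin θ sin δ cos φ₁ , cos δ − sin φ₁ sin φ₂ ) = atan2(0.716093, 0.564142) = 0.903536 rad = 51.769°.
Hence λ₂ = -35.608° + 51.769° = 16.161°.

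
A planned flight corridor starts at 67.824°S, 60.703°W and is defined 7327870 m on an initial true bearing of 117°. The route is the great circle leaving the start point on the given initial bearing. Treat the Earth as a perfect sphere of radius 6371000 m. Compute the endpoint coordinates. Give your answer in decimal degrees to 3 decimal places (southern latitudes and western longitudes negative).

Angular distance δ = d/R = 7327870 / 6371000 = 1.150191 rad.
With φ₁ = -67.824° = -1.183752 rad and θ = 117° = 2.042035 rad:
sin φ₂ = sin φ₁ cos δ + cos φ₁ sin δ cos θ = (-0.926029)(0.408313) + (0.377453)(0.912842)(-0.453990) = -0.534534
φ₂ = asin(-0.534534) = -0.563956 rad = -32.312°.
Then Δλ = atan2(0.307001, -0.086681) = 1.845981 rad, from sin θ sin δ cos φ₁ over cos δ − sin φ₁ sin φ₂.
λ₂ = -60.703° + 105.767° = 45.064°.

latitude -32.312°, longitude 45.064°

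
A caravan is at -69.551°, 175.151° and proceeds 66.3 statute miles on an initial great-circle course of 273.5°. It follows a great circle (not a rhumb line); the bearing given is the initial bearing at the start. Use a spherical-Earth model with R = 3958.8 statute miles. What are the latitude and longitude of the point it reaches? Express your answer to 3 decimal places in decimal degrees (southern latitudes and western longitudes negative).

Angular distance δ = d/R = 66.3 / 3958.8 = 0.016747 rad.
Converting: φ₁ = -1.213894 rad, θ = 4.773476 rad.
Applying the spherical law of cosines for sides, sin φ₂ = sin φ₁ cos δ + cos φ₁ sin δ cos θ = -0.936495, so φ₂ = -69.471°.
For the longitude increment, Δλ = atan2( sin θ sin δ cos φ₁, cos δ − sin φ₁ sin φ₂ ) = atan2(-0.005840, 0.122379) = -2.732°.
λ₂ = λ₁ + Δλ = 172.419°.

latitude -69.471°, longitude 172.419°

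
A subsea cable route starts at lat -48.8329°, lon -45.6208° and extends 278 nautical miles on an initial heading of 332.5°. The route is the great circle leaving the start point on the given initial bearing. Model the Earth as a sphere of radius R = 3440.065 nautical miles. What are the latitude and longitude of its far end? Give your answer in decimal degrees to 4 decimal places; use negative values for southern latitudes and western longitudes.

latitude -44.6845°, longitude -48.6260°

δ = 278/3440.065 = 0.080812 rad (4.6302°).
With φ₁ = -48.8329° = -0.852295 rad and θ = 332.5° = 5.803220 rad:
Applying the spherical law of cosines for sides, sin φ₂ = sin φ₁ cos δ + cos φ₁ sin δ cos θ = -0.703203, so φ₂ = -44.6845°.
Δλ = atan2( sin θ sin δ cos φ₁ , cos δ − sin φ₁ sin φ₂ ) = atan2(-0.024536, 0.467370) = -0.052450 rad = -3.0052°.
Hence λ₂ = -45.6208° + -3.0052° = -48.6260°.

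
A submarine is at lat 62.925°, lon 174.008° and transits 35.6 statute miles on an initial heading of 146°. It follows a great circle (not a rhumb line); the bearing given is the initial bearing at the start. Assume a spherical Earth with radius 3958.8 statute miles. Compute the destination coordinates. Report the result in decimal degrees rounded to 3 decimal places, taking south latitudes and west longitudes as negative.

Central angle δ = d/R = 0.008993 rad.
Converting: φ₁ = 1.098248 rad, θ = 2.548181 rad.
Applying the spherical law of cosines for sides, sin φ₂ = sin φ₁ cos δ + cos φ₁ sin δ cos θ = 0.886982, so φ₂ = 62.496°.
Then Δλ = atan2(0.002289, 0.210180) = 0.010889 rad, from sin θ sin δ cos φ₁ over cos δ − sin φ₁ sin φ₂.
λ₂ = 174.008° + 0.624° = 174.632°.

latitude 62.496°, longitude 174.632°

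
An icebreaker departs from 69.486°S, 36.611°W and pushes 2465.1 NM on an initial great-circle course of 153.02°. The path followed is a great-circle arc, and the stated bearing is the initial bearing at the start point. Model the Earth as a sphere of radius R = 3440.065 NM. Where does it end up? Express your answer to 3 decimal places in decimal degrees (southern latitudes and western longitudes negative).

latitude -65.693°, longitude 97.009°

Angular distance δ = d/R = 2465.1 / 3440.065 = 0.716585 rad.
Converting: φ₁ = -1.212759 rad, θ = 2.670703 rad.
sin φ₂ = sin φ₁ cos δ + cos φ₁ sin δ cos θ = (-0.936587)(0.754053) + (0.350436)(0.656814)(-0.891165) = -0.911356
φ₂ = asin(-0.911356) = -1.146568 rad = -65.693°.
Then Δλ = atan2(0.104424, -0.099511) = 2.332110 rad, from sin θ sin δ cos φ₁ over cos δ − sin φ₁ sin φ₂.
λ₂ = -36.611° + 133.620° = 97.009°.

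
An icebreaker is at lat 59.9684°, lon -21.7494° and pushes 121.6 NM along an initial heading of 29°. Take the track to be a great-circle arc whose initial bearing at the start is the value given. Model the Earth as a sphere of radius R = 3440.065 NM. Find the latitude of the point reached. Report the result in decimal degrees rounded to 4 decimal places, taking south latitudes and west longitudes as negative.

Central angle δ = d/R = 0.035348 rad.
With φ₁ = 59.9684° = 1.046646 rad and θ = 29° = 0.506145 rad:
Destination latitude: φ₂ = arcsin( sin φ₁ cos δ + cos φ₁ sin δ cos θ ) = arcsin(0.880678) = 61.7243°.
Δλ = atan2( sin θ sin δ cos φ₁ , cos δ − sin φ₁ sin φ₂ ) = atan2(0.008575, 0.236928) = 0.036176 rad = 2.0728°.
λ₂ = λ₁ + Δλ = -19.6766°.

latitude 61.7243°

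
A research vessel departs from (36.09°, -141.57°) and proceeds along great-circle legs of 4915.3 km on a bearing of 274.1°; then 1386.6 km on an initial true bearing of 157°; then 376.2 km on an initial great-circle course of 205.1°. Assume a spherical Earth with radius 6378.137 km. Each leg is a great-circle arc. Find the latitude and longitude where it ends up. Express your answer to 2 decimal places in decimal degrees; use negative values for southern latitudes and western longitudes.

Apply the spherical direct solution leg by leg, carrying full precision between legs.
Leg 1: from (36.09°, -141.57°), δ = 4915.3/6378.137 = 0.770648 rad, θ = 274.1° → φ = 27.57°, λ = 166.82°.
Leg 2: from (27.57°, 166.82°), δ = 1386.6/6378.137 = 0.217399 rad, θ = 157° → φ = 16.02°, λ = 171.85°.
Leg 3: from (16.02°, 171.85°), δ = 376.2/6378.137 = 0.058983 rad, θ = 205.1° → φ = 12.96°, λ = 170.38°.

latitude 12.96°, longitude 170.38°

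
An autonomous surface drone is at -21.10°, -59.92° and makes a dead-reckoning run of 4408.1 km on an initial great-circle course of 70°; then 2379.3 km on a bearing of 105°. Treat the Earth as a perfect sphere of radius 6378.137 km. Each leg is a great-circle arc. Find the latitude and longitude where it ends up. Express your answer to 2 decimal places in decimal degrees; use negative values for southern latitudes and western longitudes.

Apply the spherical direct solution leg by leg, carrying full precision between legs.
Leg 1: from (-21.10°, -59.92°), δ = 4408.1/6378.137 = 0.691127 rad, θ = 70° → φ = -4.24°, λ = -23.01°.
Leg 2: from (-4.24°, -23.01°), δ = 2379.3/6378.137 = 0.373040 rad, θ = 105° → φ = -9.38°, λ = -2.10°.

latitude -9.38°, longitude -2.10°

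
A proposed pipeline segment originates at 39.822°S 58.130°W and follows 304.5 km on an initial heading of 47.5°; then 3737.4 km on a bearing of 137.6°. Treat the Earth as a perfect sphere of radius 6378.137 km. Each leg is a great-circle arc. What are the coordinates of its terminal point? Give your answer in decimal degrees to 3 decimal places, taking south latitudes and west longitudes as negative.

latitude -56.550°, longitude -13.001°

Apply the spherical direct solution leg by leg, carrying full precision between legs.
Leg 1: from (-39.822°, -58.130°), δ = 304.5/6378.137 = 0.047741 rad, θ = 47.5° → φ = -37.946°, λ = -55.573°.
Leg 2: from (-37.946°, -55.573°), δ = 3737.4/6378.137 = 0.585970 rad, θ = 137.6° → φ = -56.550°, λ = -13.001°.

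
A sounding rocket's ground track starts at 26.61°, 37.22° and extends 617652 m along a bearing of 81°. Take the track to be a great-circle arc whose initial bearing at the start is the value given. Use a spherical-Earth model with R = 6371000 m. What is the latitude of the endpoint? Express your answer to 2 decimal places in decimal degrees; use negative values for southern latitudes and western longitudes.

latitude 27.35°

δ = 617652/6371000 = 0.096947 rad (5.5547°).
Start latitude φ₁ = 0.464432 rad; initial bearing θ = 1.413717 rad.
Applying the spherical law of cosines for sides, sin φ₂ = sin φ₁ cos δ + cos φ₁ sin δ cos θ = 0.459350, so φ₂ = 27.35°.
For the longitude increment, Δλ = atan2( sin θ sin δ cos φ₁, cos δ − sin φ₁ sin φ₂ ) = atan2(0.085477, 0.789554) = 6.18°.
λ₂ = 37.22° + 6.18° = 43.40°.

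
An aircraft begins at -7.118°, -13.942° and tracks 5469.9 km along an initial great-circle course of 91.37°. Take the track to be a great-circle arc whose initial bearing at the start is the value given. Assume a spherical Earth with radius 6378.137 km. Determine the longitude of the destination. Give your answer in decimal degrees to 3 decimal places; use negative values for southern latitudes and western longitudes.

longitude 35.504°

The arc subtends δ = 5469.9/6378.137 = 0.857602 rad at the centre.
Start latitude φ₁ = -0.124233 rad; initial bearing θ = 1.594707 rad.
sin φ₂ = sin φ₁ cos δ + cos φ₁ sin δ cos θ = (-0.123913)(0.654253) + (0.992293)(0.756276)(-0.023909) = -0.099013
φ₂ = asin(-0.099013) = -0.099175 rad = -5.682°.
Δλ = atan2( sin θ sin δ cos φ₁ , cos δ − sin φ₁ sin φ₂ ) = atan2(0.750232, 0.641984) = 0.862994 rad = 49.446°.
λ₂ = -13.942° + 49.446° = 35.504°.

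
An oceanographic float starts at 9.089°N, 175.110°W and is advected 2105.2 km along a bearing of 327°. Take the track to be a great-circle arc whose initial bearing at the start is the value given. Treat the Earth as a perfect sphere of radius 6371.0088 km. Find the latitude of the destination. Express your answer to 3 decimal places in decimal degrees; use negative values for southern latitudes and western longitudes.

Angular distance δ = d/R = 2105.2 / 6371.0088 = 0.330434 rad.
With φ₁ = 9.089° = 0.158633 rad and θ = 327° = 5.707227 rad:
Applying the spherical law of cosines for sides, sin φ₂ = sin φ₁ cos δ + cos φ₁ sin δ cos θ = 0.418116, so φ₂ = 24.716°.
Then Δλ = atan2(-0.174492, 0.879852) = -0.195779 rad, from sin θ sin δ cos φ₁ over cos δ − sin φ₁ sin φ₂.
λ₂ = -175.110° + -11.217° = -186.327°, normalized to (−180°, 180°] → 173.673°.

latitude 24.716°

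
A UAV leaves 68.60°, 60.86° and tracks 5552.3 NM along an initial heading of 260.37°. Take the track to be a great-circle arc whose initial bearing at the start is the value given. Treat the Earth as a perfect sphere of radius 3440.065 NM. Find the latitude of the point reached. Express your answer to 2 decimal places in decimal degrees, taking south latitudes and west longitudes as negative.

Central angle δ = d/R = 1.614010 rad.
With φ₁ = 68.60° = 1.197296 rad and θ = 260.37° = 4.544314 rad:
Applying the spherical law of cosines for sides, sin φ₂ = sin φ₁ cos δ + cos φ₁ sin δ cos θ = -0.101203, so φ₂ = -5.81°.
For the longitude increment, Δλ = atan2( sin θ sin δ cos φ₁, cos δ − sin φ₁ sin φ₂ ) = atan2(-0.359399, 0.051026) = -81.92°.
λ₂ = 60.86° + -81.92° = -21.06°.

latitude -5.81°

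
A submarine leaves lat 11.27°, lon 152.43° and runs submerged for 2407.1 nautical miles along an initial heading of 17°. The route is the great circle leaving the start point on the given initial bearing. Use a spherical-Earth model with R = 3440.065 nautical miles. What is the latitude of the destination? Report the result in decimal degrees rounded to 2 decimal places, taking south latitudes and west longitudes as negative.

Angular distance δ = d/R = 2407.1 / 3440.065 = 0.699725 rad.
With φ₁ = 11.27° = 0.196699 rad and θ = 17° = 0.296706 rad:
Applying the spherical law of cosines for sides, sin φ₂ = sin φ₁ cos δ + cos φ₁ sin δ cos θ = 0.753501, so φ₂ = 48.89°.
Then Δλ = atan2(0.184659, 0.617760) = 0.290462 rad, from sin θ sin δ cos φ₁ over cos δ − sin φ₁ sin φ₂.
λ₂ = 152.43° + 16.64° = 169.07°.

latitude 48.89°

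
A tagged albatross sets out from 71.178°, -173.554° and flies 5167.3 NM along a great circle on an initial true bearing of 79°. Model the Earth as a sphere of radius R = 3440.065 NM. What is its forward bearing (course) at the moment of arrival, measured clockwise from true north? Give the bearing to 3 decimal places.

The arc subtends δ = 5167.3/3440.065 = 1.502094 rad at the centre.
Converting: φ₁ = 1.242290 rad, θ = 1.378810 rad.
Destination latitude: φ₂ = arcsin( sin φ₁ cos δ + cos φ₁ sin δ cos θ ) = arcsin(0.126393) = 7.261°.
For the longitude increment, Δλ = atan2( sin θ sin δ cos φ₁, cos δ − sin φ₁ sin φ₂ ) = atan2(0.315954, -0.050986) = 99.167°.
λ₂ = λ₁ + Δλ = -74.387°.
The forward bearing on arrival equals the back-azimuth from the destination plus 180°.
Back-azimuth from P₂ (7.261°, -74.387°) to P₁ (71.178°, -173.554°), with Δλ' = λ₁ − λ₂ = -99.167°: atan2( sin Δλ' cos φ₁ , cos φ₂ sin φ₁ − sin φ₂ cos φ₁ cos Δλ' ) = 341.382°.
Final bearing = (341.382° + 180°) mod 360° = 161.382°.

final bearing 161.382°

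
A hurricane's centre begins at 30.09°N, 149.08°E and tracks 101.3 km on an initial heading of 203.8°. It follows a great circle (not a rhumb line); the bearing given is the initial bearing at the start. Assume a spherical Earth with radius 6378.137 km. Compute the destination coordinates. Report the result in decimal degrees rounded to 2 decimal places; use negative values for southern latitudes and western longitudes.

latitude 29.26°, longitude 148.66°

The arc subtends δ = 101.3/6378.137 = 0.015882 rad at the centre.
Start latitude φ₁ = 0.525170 rad; initial bearing θ = 3.556981 rad.
Applying the spherical law of cosines for sides, sin φ₂ = sin φ₁ cos δ + cos φ₁ sin δ cos θ = 0.488724, so φ₂ = 29.26°.
Δλ = atan2( sin θ sin δ cos φ₁ , cos δ − sin φ₁ sin φ₂ ) = atan2(-0.005545, 0.754848) = -0.007346 rad = -0.42°.
Hence λ₂ = 149.08° + -0.42° = 148.66°.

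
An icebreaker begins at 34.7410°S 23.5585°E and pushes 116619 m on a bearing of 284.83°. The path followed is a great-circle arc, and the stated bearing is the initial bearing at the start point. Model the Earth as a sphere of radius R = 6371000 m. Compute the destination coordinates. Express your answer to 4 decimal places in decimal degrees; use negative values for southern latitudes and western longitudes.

Angular distance δ = d/R = 116619 / 6371000 = 0.018305 rad.
With φ₁ = -34.7410° = -0.606345 rad and θ = 284.83° = 4.971221 rad:
Applying the spherical law of cosines for sides, sin φ₂ = sin φ₁ cos δ + cos φ₁ sin δ cos θ = -0.565923, so φ₂ = -34.4664°.
For the longitude increment, Δλ = atan2( sin θ sin δ cos φ₁, cos δ − sin φ₁ sin φ₂ ) = atan2(-0.014540, 0.677332) = -1.2297°.
λ₂ = λ₁ + Δλ = 22.3288°.

latitude -34.4664°, longitude 22.3288°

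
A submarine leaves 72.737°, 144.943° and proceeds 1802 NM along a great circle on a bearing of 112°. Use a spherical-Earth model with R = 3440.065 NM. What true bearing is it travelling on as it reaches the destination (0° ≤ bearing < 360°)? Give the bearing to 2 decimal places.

final bearing 154.39°

Central angle δ = d/R = 0.523827 rad.
Start latitude φ₁ = 1.269500 rad; initial bearing θ = 1.954769 rad.
Destination latitude: φ₂ = arcsin( sin φ₁ cos δ + cos φ₁ sin δ cos θ ) = arcsin(0.771298) = 50.471°.
Δλ = atan2( sin θ sin δ cos φ₁ , cos δ − sin φ₁ sin φ₂ ) = atan2(0.137629, 0.129358) = 0.816369 rad = 46.774°.
λ₂ = 144.943° + 46.774° = 191.717°, normalized to (−180°, 180°] → -168.283°.
The forward bearing on arrival equals the back-azimuth from the destination plus 180°.
Back-azimuth from P₂ (50.47°, -168.28°) to P₁ (72.74°, 144.94°), with Δλ' = λ₁ − λ₂ = 313.23°: atan2( sin Δλ' cos φ₁ , cos φ₂ sin φ₁ − sin φ₂ cos φ₁ cos Δλ' ) = 334.39°.
Final bearing = (334.39° + 180°) mod 360° = 154.39°.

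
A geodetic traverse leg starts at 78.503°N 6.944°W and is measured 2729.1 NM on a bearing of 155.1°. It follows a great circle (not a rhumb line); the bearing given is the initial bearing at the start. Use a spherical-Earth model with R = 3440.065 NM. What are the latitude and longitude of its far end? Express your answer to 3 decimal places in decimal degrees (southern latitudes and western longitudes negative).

Central angle δ = d/R = 0.793328 rad.
Converting: φ₁ = 1.370136 rad, θ = 2.707006 rad.
sin φ₂ = sin φ₁ cos δ + cos φ₁ sin δ cos θ = (0.979935)(0.701477) + (0.199317)(0.712692)(-0.907044) = 0.558556
φ₂ = asin(0.558556) = 0.592643 rad = 33.956°.
Then Δλ = atan2(0.059809, 0.154129) = 0.370156 rad, from sin θ sin δ cos φ₁ over cos δ − sin φ₁ sin φ₂.
λ₂ = -6.944° + 21.208° = 14.264°.

latitude 33.956°, longitude 14.264°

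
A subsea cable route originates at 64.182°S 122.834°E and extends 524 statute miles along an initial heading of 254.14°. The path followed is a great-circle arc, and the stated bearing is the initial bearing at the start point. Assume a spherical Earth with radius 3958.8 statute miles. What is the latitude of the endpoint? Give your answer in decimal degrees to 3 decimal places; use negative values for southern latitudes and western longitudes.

Central angle δ = d/R = 0.132363 rad.
Converting: φ₁ = -1.120187 rad, θ = 4.435580 rad.
sin φ₂ = sin φ₁ cos δ + cos φ₁ sin δ cos θ = (-0.900182)(0.991253) + (0.435514)(0.131977)(-0.273288) = -0.908016
φ₂ = asin(-0.908016) = -1.138523 rad = -65.233°.
For the longitude increment, Δλ = atan2( sin θ sin δ cos φ₁, cos δ − sin φ₁ sin φ₂ ) = atan2(-0.055290, 0.173873) = -17.640°.
λ₂ = 122.834° + -17.640° = 105.194°.

latitude -65.233°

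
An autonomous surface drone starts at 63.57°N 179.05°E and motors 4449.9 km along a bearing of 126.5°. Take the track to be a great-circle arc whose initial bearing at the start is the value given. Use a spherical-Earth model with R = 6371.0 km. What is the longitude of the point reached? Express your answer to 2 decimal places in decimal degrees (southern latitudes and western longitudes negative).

longitude -143.85°

Angular distance δ = d/R = 4449.9 / 6371 = 0.698462 rad.
Converting: φ₁ = 1.109506 rad, θ = 2.207842 rad.
sin φ₂ = sin φ₁ cos δ + cos φ₁ sin δ cos θ = (0.895479)(0.765832) + (0.445104)(0.643040)(-0.594823) = 0.515536
φ₂ = asin(0.515536) = 0.541634 rad = 31.03°.
Δλ = atan2( sin θ sin δ cos φ₁ , cos δ − sin φ₁ sin φ₂ ) = atan2(0.230080, 0.304180) = 0.647580 rad = 37.10°.
λ₂ = 179.05° + 37.10° = 216.15°, normalized to (−180°, 180°] → -143.85°.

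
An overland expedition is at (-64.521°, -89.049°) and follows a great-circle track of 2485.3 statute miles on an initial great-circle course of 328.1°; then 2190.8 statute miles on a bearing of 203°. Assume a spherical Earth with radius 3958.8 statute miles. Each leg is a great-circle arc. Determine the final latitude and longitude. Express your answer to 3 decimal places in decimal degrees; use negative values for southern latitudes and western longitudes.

Apply the spherical direct solution leg by leg, carrying full precision between legs.
Leg 1: from (-64.521°, -89.049°), δ = 2485.3/3958.8 = 0.627791 rad, θ = 328.1° → φ = -31.071°, λ = -110.295°.
Leg 2: from (-31.071°, -110.295°), δ = 2190.8/3958.8 = 0.553400 rad, θ = 203° → φ = -58.590°, λ = -133.502°.

latitude -58.590°, longitude -133.502°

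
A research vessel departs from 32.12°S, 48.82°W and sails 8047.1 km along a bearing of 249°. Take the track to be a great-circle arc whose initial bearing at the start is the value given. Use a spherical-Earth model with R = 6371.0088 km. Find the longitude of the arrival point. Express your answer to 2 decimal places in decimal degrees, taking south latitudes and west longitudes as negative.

longitude -134.01°

The arc subtends δ = 8047.1/6371.0088 = 1.263081 rad at the centre.
Start latitude φ₁ = -0.560600 rad; initial bearing θ = 4.345870 rad.
Destination latitude: φ₂ = arcsin( sin φ₁ cos δ + cos φ₁ sin δ cos θ ) = arcsin(-0.450299) = -26.76°.
For the longitude increment, Δλ = atan2( sin θ sin δ cos φ₁, cos δ − sin φ₁ sin φ₂ ) = atan2(-0.753543, 0.063461) = -85.19°.
λ₂ = -48.82° + -85.19° = -134.01°.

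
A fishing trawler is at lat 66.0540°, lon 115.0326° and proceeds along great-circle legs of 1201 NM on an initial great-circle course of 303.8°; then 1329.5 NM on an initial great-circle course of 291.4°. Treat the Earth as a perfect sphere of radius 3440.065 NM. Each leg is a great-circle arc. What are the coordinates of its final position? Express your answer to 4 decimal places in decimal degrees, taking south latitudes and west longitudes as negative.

Apply the spherical direct solution leg by leg, carrying full precision between legs.
Leg 1: from (66.0540°, 115.0326°), δ = 1201/3440.065 = 0.349121 rad, θ = 303.8° → φ = 69.3952°, λ = 61.1579°.
Leg 2: from (69.3952°, 61.1579°), δ = 1329.5/3440.065 = 0.386475 rad, θ = 291.4° → φ = 66.2614°, λ = 0.4943°.

latitude 66.2614°, longitude 0.4943°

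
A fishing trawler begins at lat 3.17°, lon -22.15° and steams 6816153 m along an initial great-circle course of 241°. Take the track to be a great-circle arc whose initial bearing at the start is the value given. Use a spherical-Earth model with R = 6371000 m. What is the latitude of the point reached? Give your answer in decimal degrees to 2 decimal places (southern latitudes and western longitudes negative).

Angular distance δ = d/R = 6816153 / 6371000 = 1.069872 rad.
With φ₁ = 3.17° = 0.055327 rad and θ = 241° = 4.206243 rad:
sin φ₂ = sin φ₁ cos δ + cos φ₁ sin δ cos θ = (0.055299)(0.480237) + (0.998470)(0.877139)(-0.484810) = -0.398038
φ₂ = asin(-0.398038) = -0.409377 rad = -23.46°.
For the longitude increment, Δλ = atan2( sin θ sin δ cos φ₁, cos δ − sin φ₁ sin φ₂ ) = atan2(-0.765989, 0.502248) = -56.75°.
λ₂ = -22.15° + -56.75° = -78.90°.

latitude -23.46°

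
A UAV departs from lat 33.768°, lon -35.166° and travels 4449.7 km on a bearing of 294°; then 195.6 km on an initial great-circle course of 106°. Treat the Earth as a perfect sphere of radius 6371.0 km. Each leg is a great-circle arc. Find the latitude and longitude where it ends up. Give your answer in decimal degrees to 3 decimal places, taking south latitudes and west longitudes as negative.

Apply the spherical direct solution leg by leg, carrying full precision between legs.
Leg 1: from (33.768°, -35.166°), δ = 4449.7/6371 = 0.698430 rad, θ = 294° → φ = 40.023°, λ = -85.259°.
Leg 2: from (40.023°, -85.259°), δ = 195.6/6371 = 0.030702 rad, θ = 106° → φ = 39.518°, λ = -83.067°.

latitude 39.518°, longitude -83.067°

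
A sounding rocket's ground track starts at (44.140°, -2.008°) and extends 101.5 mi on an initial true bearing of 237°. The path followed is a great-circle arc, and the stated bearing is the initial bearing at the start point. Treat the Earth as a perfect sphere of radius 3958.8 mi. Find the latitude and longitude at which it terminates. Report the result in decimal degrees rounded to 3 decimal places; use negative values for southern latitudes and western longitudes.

The arc subtends δ = 101.5/3958.8 = 0.025639 rad at the centre.
Start latitude φ₁ = 0.770388 rad; initial bearing θ = 4.136430 rad.
Applying the spherical law of cosines for sides, sin φ₂ = sin φ₁ cos δ + cos φ₁ sin δ cos θ = 0.686165, so φ₂ = 43.327°.
For the longitude increment, Δλ = atan2( sin θ sin δ cos φ₁, cos δ − sin φ₁ sin φ₂ ) = atan2(-0.015430, 0.521816) = -1.694°.
Hence λ₂ = -2.008° + -1.694° = -3.702°.

latitude 43.327°, longitude -3.702°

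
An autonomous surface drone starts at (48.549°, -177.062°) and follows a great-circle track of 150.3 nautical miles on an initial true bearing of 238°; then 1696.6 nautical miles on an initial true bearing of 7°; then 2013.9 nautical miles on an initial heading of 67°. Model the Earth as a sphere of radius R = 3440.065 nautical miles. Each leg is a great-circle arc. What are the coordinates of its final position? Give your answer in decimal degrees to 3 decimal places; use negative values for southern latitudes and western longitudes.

Apply the spherical direct solution leg by leg, carrying full precision between legs.
Leg 1: from (48.549°, -177.062°), δ = 150.3/3440.065 = 0.043691 rad, θ = 238° → φ = 47.179°, λ = 179.814°.
Leg 2: from (47.179°, 179.814°), δ = 1696.6/3440.065 = 0.493188 rad, θ = 7° → φ = 74.900°, λ = -167.390°.
Leg 3: from (74.900°, -167.390°), δ = 2013.9/3440.065 = 0.585425 rad, θ = 67° → φ = 59.423°, λ = -78.367°.

latitude 59.423°, longitude -78.367°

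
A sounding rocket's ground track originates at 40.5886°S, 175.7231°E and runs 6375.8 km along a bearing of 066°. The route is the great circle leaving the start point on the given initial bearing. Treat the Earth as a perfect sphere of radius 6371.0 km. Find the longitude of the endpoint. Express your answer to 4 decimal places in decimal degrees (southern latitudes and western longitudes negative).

The arc subtends δ = 6375.8/6371 = 1.000753 rad at the centre.
Start latitude φ₁ = -0.708405 rad; initial bearing θ = 1.151917 rad.
Destination latitude: φ₂ = arcsin( sin φ₁ cos δ + cos φ₁ sin δ cos θ ) = arcsin(-0.091085) = -5.2260°.
Then Δλ = atan2(0.584050, 0.480406) = 0.882460 rad, from sin θ sin δ cos φ₁ over cos δ − sin φ₁ sin φ₂.
λ₂ = 175.7231° + 50.5612° = 226.2843°, normalized to (−180°, 180°] → -133.7157°.

longitude -133.7157°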